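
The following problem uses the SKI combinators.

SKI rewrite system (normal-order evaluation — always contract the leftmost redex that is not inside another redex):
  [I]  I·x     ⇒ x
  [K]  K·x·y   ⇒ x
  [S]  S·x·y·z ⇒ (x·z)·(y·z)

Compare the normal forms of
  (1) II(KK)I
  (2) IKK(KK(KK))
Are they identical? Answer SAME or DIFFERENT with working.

Answer: SAME — A ⇓ K, B ⇓ K

Reduction:
Term A:
  start: II(KK)I
  →1  I(KK)I
  →2  KKI
  →3  K

Term B:
  start: IKK(KK(KK))
  →1  KK(KK(KK))
  →2  K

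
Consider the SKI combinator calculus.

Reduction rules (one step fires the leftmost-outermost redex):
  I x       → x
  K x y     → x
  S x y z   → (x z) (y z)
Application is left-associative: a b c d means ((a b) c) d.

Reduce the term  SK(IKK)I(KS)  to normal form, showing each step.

  start: SK(IKK)I(KS)
  →1  KI(IKKI)(KS)
  →2  I(KS)
  →3  KS

Answer: normal form = KS  (in 3 steps)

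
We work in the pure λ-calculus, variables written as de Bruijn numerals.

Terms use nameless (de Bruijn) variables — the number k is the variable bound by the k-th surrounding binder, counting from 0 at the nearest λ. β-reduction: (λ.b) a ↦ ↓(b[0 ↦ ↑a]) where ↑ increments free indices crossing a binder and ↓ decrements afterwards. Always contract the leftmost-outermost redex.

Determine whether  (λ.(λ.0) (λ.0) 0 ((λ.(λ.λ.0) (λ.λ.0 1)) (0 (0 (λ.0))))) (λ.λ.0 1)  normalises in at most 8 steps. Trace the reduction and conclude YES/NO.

Answer: YES — reaches normal form λ.0 (λ.0) in 6 ≤ 8 steps

Reduction:
  start: (λ.(λ.0) (λ.0) 0 ((λ.(λ.λ.0) (λ.λ.0 1)) (0 (0 (λ.0))))) (λ.λ.0 1)
  →1  (λ.0) (λ.0) (λ.λ.0 1) ((λ.(λ.λ.0) (λ.λ.0 1)) ((λ.λ.0 1) ((λ.λ.0 1) (λ.0))))
  →2  (λ.0) (λ.λ.0 1) ((λ.(λ.λ.0) (λ.λ.0 1)) ((λ.λ.0 1) ((λ.λ.0 1) (λ.0))))
  →3  (λ.λ.0 1) ((λ.(λ.λ.0) (λ.λ.0 1)) ((λ.λ.0 1) ((λ.λ.0 1) (λ.0))))
  →4  λ.0 ((λ.(λ.λ.0) (λ.λ.0 1)) ((λ.λ.0 1) ((λ.λ.0 1) (λ.0))))
  →5  λ.0 ((λ.λ.0) (λ.λ.0 1))
  →6  λ.0 (λ.0)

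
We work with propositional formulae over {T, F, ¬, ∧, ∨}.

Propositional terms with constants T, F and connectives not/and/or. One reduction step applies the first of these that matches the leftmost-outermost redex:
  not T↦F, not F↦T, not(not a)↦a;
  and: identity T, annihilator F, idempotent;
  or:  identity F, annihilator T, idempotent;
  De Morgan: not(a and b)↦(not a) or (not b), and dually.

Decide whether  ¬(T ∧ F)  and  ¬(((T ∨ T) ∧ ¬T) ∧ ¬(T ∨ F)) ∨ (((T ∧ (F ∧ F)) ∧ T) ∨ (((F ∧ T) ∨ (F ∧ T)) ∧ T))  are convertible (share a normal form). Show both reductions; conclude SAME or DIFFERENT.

Answer: SAME — A ⇓ T, B ⇓ T

Derivation:
Term A:
  start: ¬(T ∧ F)
  [1] ¬T ∨ ¬F
  [2] F ∨ ¬F
  [3] ¬F
  [4] T

Term B:
  start: ¬(((T ∨ T) ∧ ¬T) ∧ ¬(T ∨ F)) ∨ (((T ∧ (F ∧ F)) ∧ T) ∨ (((F ∧ T) ∨ (F ∧ T)) ∧ T))
  [1] (¬((T ∨ T) ∧ ¬T) ∨ ¬¬(T ∨ F)) ∨ (((T ∧ (F ∧ F)) ∧ T) ∨ (((F ∧ T) ∨ (F ∧ T)) ∧ T))
  [2] ((¬(T ∨ T) ∨ ¬¬T) ∨ ¬¬(T ∨ F)) ∨ (((T ∧ (F ∧ F)) ∧ T) ∨ (((F ∧ T) ∨ (F ∧ T)) ∧ T))
  [3] (((¬T ∧ ¬T) ∨ ¬¬T) ∨ ¬¬(T ∨ F)) ∨ (((T ∧ (F ∧ F)) ∧ T) ∨ (((F ∧ T) ∨ (F ∧ T)) ∧ T))
  [4] ((¬T ∨ ¬¬T) ∨ ¬¬(T ∨ F)) ∨ (((T ∧ (F ∧ F)) ∧ T) ∨ (((F ∧ T) ∨ (F ∧ T)) ∧ T))
  [5] ((F ∨ ¬¬T) ∨ ¬¬(T ∨ F)) ∨ (((T ∧ (F ∧ F)) ∧ T) ∨ (((F ∧ T) ∨ (F ∧ T)) ∧ T))
  [6] (¬¬T ∨ ¬¬(T ∨ F)) ∨ (((T ∧ (F ∧ F)) ∧ T) ∨ (((F ∧ T) ∨ (F ∧ T)) ∧ T))
  [7] (T ∨ ¬¬(T ∨ F)) ∨ (((T ∧ (F ∧ F)) ∧ T) ∨ (((F ∧ T) ∨ (F ∧ T)) ∧ T))
  [8] T ∨ (((T ∧ (F ∧ F)) ∧ T) ∨ (((F ∧ T) ∨ (F ∧ T)) ∧ T))
  [9] T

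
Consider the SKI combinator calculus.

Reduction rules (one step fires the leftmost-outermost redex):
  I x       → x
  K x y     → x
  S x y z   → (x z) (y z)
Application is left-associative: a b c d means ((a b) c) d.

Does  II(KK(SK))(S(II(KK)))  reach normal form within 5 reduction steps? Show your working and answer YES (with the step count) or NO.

  start: II(KK(SK))(S(II(KK)))
  step 1: I(KK(SK))(S(II(KK)))
  step 2: KK(SK)(S(II(KK)))
  step 3: K(S(II(KK)))
  step 4: K(S(I(KK)))
  step 5: K(S(KK))

Answer: YES — reaches normal form K(S(KK)) in 5 ≤ 5 steps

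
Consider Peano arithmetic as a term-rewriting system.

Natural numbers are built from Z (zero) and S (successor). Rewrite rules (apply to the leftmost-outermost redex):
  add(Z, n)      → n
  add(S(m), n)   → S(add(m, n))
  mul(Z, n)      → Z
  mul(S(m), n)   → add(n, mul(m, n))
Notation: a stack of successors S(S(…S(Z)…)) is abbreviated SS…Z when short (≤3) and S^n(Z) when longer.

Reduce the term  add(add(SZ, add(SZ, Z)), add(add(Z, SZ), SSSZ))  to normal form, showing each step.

Answer: normal form = S^6(Z)  (in 10 steps)

Derivation:
  start: add(add(SZ, add(SZ, Z)), add(add(Z, SZ), SSSZ))
  →1  add(S(add(Z, add(SZ, Z))), add(add(Z, SZ), SSSZ))
  →2  S(add(add(Z, add(SZ, Z)), add(add(Z, SZ), SSSZ)))
  →3  S(add(add(SZ, Z), add(add(Z, SZ), SSSZ)))
  →4  S(add(S(add(Z, Z)), add(add(Z, SZ), SSSZ)))
  →5  S(S(add(add(Z, Z), add(add(Z, SZ), SSSZ))))
  →6  S(S(add(Z, add(add(Z, SZ), SSSZ))))
  →7  S(S(add(add(Z, SZ), SSSZ)))
  →8  S(S(add(SZ, SSSZ)))
  →9  S(S(S(add(Z, SSSZ))))
  →10  S^6(Z)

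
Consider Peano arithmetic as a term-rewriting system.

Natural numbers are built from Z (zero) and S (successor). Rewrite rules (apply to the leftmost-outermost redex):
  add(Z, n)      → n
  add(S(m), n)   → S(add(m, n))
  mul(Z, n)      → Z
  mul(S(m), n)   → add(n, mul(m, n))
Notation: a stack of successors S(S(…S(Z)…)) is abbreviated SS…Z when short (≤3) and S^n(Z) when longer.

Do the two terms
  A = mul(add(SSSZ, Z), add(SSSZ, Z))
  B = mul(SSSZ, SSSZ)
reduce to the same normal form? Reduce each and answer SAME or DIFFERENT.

Term A:
  start: mul(add(SSSZ, Z), add(SSSZ, Z))
  [1] mul(S(add(SSZ, Z)), add(SSSZ, Z))
  [2] add(add(SSSZ, Z), mul(add(SSZ, Z), add(SSSZ, Z)))
  [3] add(S(add(SSZ, Z)), mul(add(SSZ, Z), add(SSSZ, Z)))
  [4] S(add(add(SSZ, Z), mul(add(SSZ, Z), add(SSSZ, Z))))
  [5] S(add(S(add(SZ, Z)), mul(add(SSZ, Z), add(SSSZ, Z))))
  [6] S(S(add(add(SZ, Z), mul(add(SSZ, Z), add(SSSZ, Z)))))
  [7] S(S(add(S(add(Z, Z)), mul(add(SSZ, Z), add(SSSZ, Z)))))
  [8] S(S(S(add(add(Z, Z), mul(add(SSZ, Z), add(SSSZ, Z))))))
  [9] S(S(S(add(Z, mul(add(SSZ, Z), add(SSSZ, Z))))))
  [10] S(S(S(mul(add(SSZ, Z), add(SSSZ, Z)))))
  [11] S(S(S(mul(S(add(SZ, Z)), add(SSSZ, Z)))))
  [12] S(S(S(add(add(SSSZ, Z), mul(add(SZ, Z), add(SSSZ, Z))))))
  [13] S(S(S(add(S(add(SSZ, Z)), mul(add(SZ, Z), add(SSSZ, Z))))))
  [14] S(S(S(S(add(add(SSZ, Z), mul(add(SZ, Z), add(SSSZ, Z)))))))
  [15] S(S(S(S(add(S(add(SZ, Z)), mul(add(SZ, Z), add(SSSZ, Z)))))))
  [16] S(S(S(S(S(add(add(SZ, Z), mul(add(SZ, Z), add(SSSZ, Z))))))))
  [17] S(S(S(S(S(add(S(add(Z, Z)), mul(add(SZ, Z), add(SSSZ, Z))))))))
  [18] S(S(S(S(S(S(add(add(Z, Z), mul(add(SZ, Z), add(SSSZ, Z)))))))))
  [19] S(S(S(S(S(S(add(Z, mul(add(SZ, Z), add(SSSZ, Z)))))))))
  [20] S(S(S(S(S(S(mul(add(SZ, Z), add(SSSZ, Z))))))))
  [21] S(S(S(S(S(S(mul(S(add(Z, Z)), add(SSSZ, Z))))))))
  [22] S(S(S(S(S(S(add(add(SSSZ, Z), mul(add(Z, Z), add(SSSZ, Z)))))))))
  [23] S(S(S(S(S(S(add(S(add(SSZ, Z)), mul(add(Z, Z), add(SSSZ, Z)))))))))
  [24] S(S(S(S(S(S(S(add(add(SSZ, Z), mul(add(Z, Z), add(SSSZ, Z))))))))))
  [25] S(S(S(S(S(S(S(add(S(add(SZ, Z)), mul(add(Z, Z), add(SSSZ, Z))))))))))
  [26] S(S(S(S(S(S(S(S(add(add(SZ, Z), mul(add(Z, Z), add(SSSZ, Z)))))))))))
  [27] S(S(S(S(S(S(S(S(add(S(add(Z, Z)), mul(add(Z, Z), add(SSSZ, Z)))))))))))
  [28] S(S(S(S(S(S(S(S(S(add(add(Z, Z), mul(add(Z, Z), add(SSSZ, Z))))))))))))
  [29] S(S(S(S(S(S(S(S(S(add(Z, mul(add(Z, Z), add(SSSZ, Z))))))))))))
  [30] S(S(S(S(S(S(S(S(S(mul(add(Z, Z), add(SSSZ, Z)))))))))))
  [31] S(S(S(S(S(S(S(S(S(mul(Z, add(SSSZ, Z)))))))))))
  [32] S^9(Z)

Term B:
  start: mul(SSSZ, SSSZ)
  [1] add(SSSZ, mul(SSZ, SSSZ))
  [2] S(add(SSZ, mul(SSZ, SSSZ)))
  [3] S(S(add(SZ, mul(SSZ, SSSZ))))
  [4] S(S(S(add(Z, mul(SSZ, SSSZ)))))
  [5] S(S(S(mul(SSZ, SSSZ))))
  [6] S(S(S(add(SSSZ, mul(SZ, SSSZ)))))
  [7] S(S(S(S(add(SSZ, mul(SZ, SSSZ))))))
  [8] S(S(S(S(S(add(SZ, mul(SZ, SSSZ)))))))
  [9] S(S(S(S(S(S(add(Z, mul(SZ, SSSZ))))))))
  [10] S(S(S(S(S(S(mul(SZ, SSSZ)))))))
  [11] S(S(S(S(S(S(add(SSSZ, mul(Z, SSSZ))))))))
  [12] S(S(S(S(S(S(S(add(SSZ, mul(Z, SSSZ)))))))))
  [13] S(S(S(S(S(S(S(S(add(SZ, mul(Z, SSSZ))))))))))
  [14] S(S(S(S(S(S(S(S(S(add(Z, mul(Z, SSSZ)))))))))))
  [15] S(S(S(S(S(S(S(S(S(mul(Z, SSSZ))))))))))
  [16] S^9(Z)

Answer: SAME — A ⇓ S^9(Z), B ⇓ S^9(Z)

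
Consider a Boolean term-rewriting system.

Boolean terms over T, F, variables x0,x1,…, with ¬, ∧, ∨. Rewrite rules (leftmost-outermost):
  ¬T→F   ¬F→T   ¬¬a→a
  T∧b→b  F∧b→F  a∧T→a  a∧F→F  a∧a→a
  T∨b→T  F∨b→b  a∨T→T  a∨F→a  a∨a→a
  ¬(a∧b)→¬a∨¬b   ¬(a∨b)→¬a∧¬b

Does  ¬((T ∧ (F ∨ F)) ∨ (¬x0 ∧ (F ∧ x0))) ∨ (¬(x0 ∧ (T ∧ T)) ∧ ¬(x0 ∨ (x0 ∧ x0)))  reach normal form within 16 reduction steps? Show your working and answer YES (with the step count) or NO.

  start: ¬((T ∧ (F ∨ F)) ∨ (¬x0 ∧ (F ∧ x0))) ∨ (¬(x0 ∧ (T ∧ T)) ∧ ¬(x0 ∨ (x0 ∧ x0)))
  →1  (¬(T ∧ (F ∨ F)) ∧ ¬(¬x0 ∧ (F ∧ x0))) ∨ (¬(x0 ∧ (T ∧ T)) ∧ ¬(x0 ∨ (x0 ∧ x0)))
  →2  ((¬T ∨ ¬(F ∨ F)) ∧ ¬(¬x0 ∧ (F ∧ x0))) ∨ (¬(x0 ∧ (T ∧ T)) ∧ ¬(x0 ∨ (x0 ∧ x0)))
  →3  ((F ∨ ¬(F ∨ F)) ∧ ¬(¬x0 ∧ (F ∧ x0))) ∨ (¬(x0 ∧ (T ∧ T)) ∧ ¬(x0 ∨ (x0 ∧ x0)))
  →4  (¬(F ∨ F) ∧ ¬(¬x0 ∧ (F ∧ x0))) ∨ (¬(x0 ∧ (T ∧ T)) ∧ ¬(x0 ∨ (x0 ∧ x0)))
  →5  ((¬F ∧ ¬F) ∧ ¬(¬x0 ∧ (F ∧ x0))) ∨ (¬(x0 ∧ (T ∧ T)) ∧ ¬(x0 ∨ (x0 ∧ x0)))
  →6  (¬F ∧ ¬(¬x0 ∧ (F ∧ x0))) ∨ (¬(x0 ∧ (T ∧ T)) ∧ ¬(x0 ∨ (x0 ∧ x0)))
  →7  (T ∧ ¬(¬x0 ∧ (F ∧ x0))) ∨ (¬(x0 ∧ (T ∧ T)) ∧ ¬(x0 ∨ (x0 ∧ x0)))
  →8  ¬(¬x0 ∧ (F ∧ x0)) ∨ (¬(x0 ∧ (T ∧ T)) ∧ ¬(x0 ∨ (x0 ∧ x0)))
  →9  (¬¬x0 ∨ ¬(F ∧ x0)) ∨ (¬(x0 ∧ (T ∧ T)) ∧ ¬(x0 ∨ (x0 ∧ x0)))
  →10  (x0 ∨ ¬(F ∧ x0)) ∨ (¬(x0 ∧ (T ∧ T)) ∧ ¬(x0 ∨ (x0 ∧ x0)))
  →11  (x0 ∨ (¬F ∨ ¬x0)) ∨ (¬(x0 ∧ (T ∧ T)) ∧ ¬(x0 ∨ (x0 ∧ x0)))
  →12  (x0 ∨ (T ∨ ¬x0)) ∨ (¬(x0 ∧ (T ∧ T)) ∧ ¬(x0 ∨ (x0 ∧ x0)))
  →13  (x0 ∨ T) ∨ (¬(x0 ∧ (T ∧ T)) ∧ ¬(x0 ∨ (x0 ∧ x0)))
  →14  T ∨ (¬(x0 ∧ (T ∧ T)) ∧ ¬(x0 ∨ (x0 ∧ x0)))
  →15  T

Answer: YES — reaches normal form T in 15 ≤ 16 steps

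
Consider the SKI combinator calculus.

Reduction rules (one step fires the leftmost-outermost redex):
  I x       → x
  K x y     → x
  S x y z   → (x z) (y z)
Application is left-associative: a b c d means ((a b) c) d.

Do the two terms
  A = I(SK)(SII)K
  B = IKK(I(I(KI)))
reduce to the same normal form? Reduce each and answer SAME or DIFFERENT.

Answer: SAME — A ⇓ K, B ⇓ K

Derivation:
Term A:
  start: I(SK)(SII)K
  [1] SK(SII)K
  [2] KK(SIIK)
  [3] K

Term B:
  start: IKK(I(I(KI)))
  [1] KK(I(I(KI)))
  [2] K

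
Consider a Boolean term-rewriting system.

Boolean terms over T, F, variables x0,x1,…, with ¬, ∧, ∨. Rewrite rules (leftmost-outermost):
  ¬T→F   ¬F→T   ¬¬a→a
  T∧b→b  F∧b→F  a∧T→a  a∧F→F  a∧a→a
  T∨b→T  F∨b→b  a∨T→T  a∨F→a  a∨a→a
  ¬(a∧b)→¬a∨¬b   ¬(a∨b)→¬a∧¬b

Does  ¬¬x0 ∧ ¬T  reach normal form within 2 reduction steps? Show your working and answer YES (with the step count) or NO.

  start: ¬¬x0 ∧ ¬T
  →1  x0 ∧ ¬T
  →2  x0 ∧ F

Answer: NO — after 2 steps the term is x0 ∧ F, not yet normal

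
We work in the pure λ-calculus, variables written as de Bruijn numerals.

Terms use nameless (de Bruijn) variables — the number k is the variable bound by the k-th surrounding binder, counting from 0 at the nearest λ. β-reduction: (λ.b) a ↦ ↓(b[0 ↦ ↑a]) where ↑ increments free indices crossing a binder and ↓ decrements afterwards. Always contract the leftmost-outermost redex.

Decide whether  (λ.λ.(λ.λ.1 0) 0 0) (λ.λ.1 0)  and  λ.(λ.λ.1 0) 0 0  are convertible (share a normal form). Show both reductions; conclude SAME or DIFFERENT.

Term A:
  start: (λ.λ.(λ.λ.1 0) 0 0) (λ.λ.1 0)
  →1  λ.(λ.λ.1 0) 0 0
  →2  λ.(λ.1 0) 0
  →3  λ.0 0

Term B:
  start: λ.(λ.λ.1 0) 0 0
  →1  λ.(λ.1 0) 0
  →2  λ.0 0

Answer: SAME — A ⇓ λ.0 0, B ⇓ λ.0 0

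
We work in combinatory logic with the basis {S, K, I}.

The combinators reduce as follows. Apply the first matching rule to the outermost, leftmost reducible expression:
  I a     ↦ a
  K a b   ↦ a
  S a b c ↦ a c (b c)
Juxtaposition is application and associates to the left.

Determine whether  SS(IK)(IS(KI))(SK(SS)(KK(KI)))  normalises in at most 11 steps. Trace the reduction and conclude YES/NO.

Answer: NO — after 11 steps the term is K(IS(KI)), not yet normal

Working:
  start: SS(IK)(IS(KI))(SK(SS)(KK(KI)))
  step 1: S(IS(KI))(IK(IS(KI)))(SK(SS)(KK(KI)))
  step 2: IS(KI)(SK(SS)(KK(KI)))(IK(IS(KI))(SK(SS)(KK(KI))))
  step 3: S(KI)(SK(SS)(KK(KI)))(IK(IS(KI))(SK(SS)(KK(KI))))
  step 4: KI(IK(IS(KI))(SK(SS)(KK(KI))))(SK(SS)(KK(KI))(IK(IS(KI))(SK(SS)(KK(KI)))))
  step 5: I(SK(SS)(KK(KI))(IK(IS(KI))(SK(SS)(KK(KI)))))
  step 6: SK(SS)(KK(KI))(IK(IS(KI))(SK(SS)(KK(KI))))
  step 7: K(KK(KI))(SS(KK(KI)))(IK(IS(KI))(SK(SS)(KK(KI))))
  step 8: KK(KI)(IK(IS(KI))(SK(SS)(KK(KI))))
  step 9: K(IK(IS(KI))(SK(SS)(KK(KI))))
  step 10: K(K(IS(KI))(SK(SS)(KK(KI))))
  step 11: K(IS(KI))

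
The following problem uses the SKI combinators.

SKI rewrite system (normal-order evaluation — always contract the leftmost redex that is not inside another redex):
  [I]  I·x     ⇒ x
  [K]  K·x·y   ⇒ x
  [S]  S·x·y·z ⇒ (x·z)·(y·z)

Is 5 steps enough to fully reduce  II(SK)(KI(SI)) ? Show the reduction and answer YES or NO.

Answer: YES — reaches normal form SKI in 3 ≤ 5 steps

Reduction:
  start: II(SK)(KI(SI))
  →1  I(SK)(KI(SI))
  →2  SK(KI(SI))
  →3  SKI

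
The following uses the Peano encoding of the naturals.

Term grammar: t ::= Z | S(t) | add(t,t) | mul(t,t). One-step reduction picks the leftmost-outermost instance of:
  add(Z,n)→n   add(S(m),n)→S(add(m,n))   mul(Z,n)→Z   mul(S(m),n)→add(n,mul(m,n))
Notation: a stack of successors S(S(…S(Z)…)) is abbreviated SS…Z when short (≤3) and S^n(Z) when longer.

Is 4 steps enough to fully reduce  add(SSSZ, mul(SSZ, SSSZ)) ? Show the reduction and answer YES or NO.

Answer: NO — after 4 steps the term is S(S(S(mul(SSZ, SSSZ)))), not yet normal

Working:
  start: add(SSSZ, mul(SSZ, SSSZ))
  [1] S(add(SSZ, mul(SSZ, SSSZ)))
  [2] S(S(add(SZ, mul(SSZ, SSSZ))))
  [3] S(S(S(add(Z, mul(SSZ, SSSZ)))))
  [4] S(S(S(mul(SSZ, SSSZ))))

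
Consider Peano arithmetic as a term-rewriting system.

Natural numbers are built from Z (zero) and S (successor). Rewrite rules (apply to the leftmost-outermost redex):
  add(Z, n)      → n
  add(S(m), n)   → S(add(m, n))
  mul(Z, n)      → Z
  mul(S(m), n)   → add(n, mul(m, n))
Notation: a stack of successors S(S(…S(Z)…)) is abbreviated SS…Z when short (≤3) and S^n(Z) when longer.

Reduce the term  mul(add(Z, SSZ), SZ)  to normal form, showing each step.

Answer: normal form = SSZ  (in 8 steps)

Working:
  start: mul(add(Z, SSZ), SZ)
  step 1: mul(SSZ, SZ)
  step 2: add(SZ, mul(SZ, SZ))
  step 3: S(add(Z, mul(SZ, SZ)))
  step 4: S(mul(SZ, SZ))
  step 5: S(add(SZ, mul(Z, SZ)))
  step 6: S(S(add(Z, mul(Z, SZ))))
  step 7: S(S(mul(Z, SZ)))
  step 8: SSZ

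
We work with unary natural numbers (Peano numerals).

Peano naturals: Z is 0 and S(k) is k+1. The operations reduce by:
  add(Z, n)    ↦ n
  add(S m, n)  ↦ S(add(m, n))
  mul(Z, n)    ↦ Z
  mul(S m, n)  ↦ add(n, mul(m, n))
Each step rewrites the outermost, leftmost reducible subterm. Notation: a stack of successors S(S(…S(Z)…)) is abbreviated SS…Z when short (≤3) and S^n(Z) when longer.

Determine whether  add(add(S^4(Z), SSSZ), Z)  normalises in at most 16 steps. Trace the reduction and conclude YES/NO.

  start: add(add(S^4(Z), SSSZ), Z)
  →1  add(S(add(SSSZ, SSSZ)), Z)
  →2  S(add(add(SSSZ, SSSZ), Z))
  →3  S(add(S(add(SSZ, SSSZ)), Z))
  →4  S(S(add(add(SSZ, SSSZ), Z)))
  →5  S(S(add(S(add(SZ, SSSZ)), Z)))
  →6  S(S(S(add(add(SZ, SSSZ), Z))))
  →7  S(S(S(add(S(add(Z, SSSZ)), Z))))
  →8  S(S(S(S(add(add(Z, SSSZ), Z)))))
  →9  S(S(S(S(add(SSSZ, Z)))))
  →10  S(S(S(S(S(add(SSZ, Z))))))
  →11  S(S(S(S(S(S(add(SZ, Z)))))))
  →12  S(S(S(S(S(S(S(add(Z, Z))))))))
  →13  S^7(Z)

Answer: YES — reaches normal form S^7(Z) in 13 ≤ 16 steps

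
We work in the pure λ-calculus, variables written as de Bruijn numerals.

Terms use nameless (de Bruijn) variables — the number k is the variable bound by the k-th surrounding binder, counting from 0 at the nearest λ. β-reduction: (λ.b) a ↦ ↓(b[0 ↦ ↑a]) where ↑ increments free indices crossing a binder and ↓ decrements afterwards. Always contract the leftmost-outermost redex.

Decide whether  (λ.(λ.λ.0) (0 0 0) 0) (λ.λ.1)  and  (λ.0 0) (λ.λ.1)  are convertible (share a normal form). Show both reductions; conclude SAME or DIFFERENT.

Term A:
  start: (λ.(λ.λ.0) (0 0 0) 0) (λ.λ.1)
  step 1: (λ.λ.0) ((λ.λ.1) (λ.λ.1) (λ.λ.1)) (λ.λ.1)
  step 2: (λ.0) (λ.λ.1)
  step 3: λ.λ.1

Term B:
  start: (λ.0 0) (λ.λ.1)
  step 1: (λ.λ.1) (λ.λ.1)
  step 2: λ.λ.λ.1

Answer: DIFFERENT — A ⇓ λ.λ.1, B ⇓ λ.λ.λ.1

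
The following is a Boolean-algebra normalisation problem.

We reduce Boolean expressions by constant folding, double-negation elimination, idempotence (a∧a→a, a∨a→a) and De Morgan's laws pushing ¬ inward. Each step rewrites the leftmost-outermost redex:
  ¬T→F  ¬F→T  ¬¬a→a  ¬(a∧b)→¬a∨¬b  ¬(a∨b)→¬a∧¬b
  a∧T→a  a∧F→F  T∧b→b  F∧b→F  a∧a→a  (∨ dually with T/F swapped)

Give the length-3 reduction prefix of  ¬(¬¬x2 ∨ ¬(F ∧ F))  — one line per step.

  start: ¬(¬¬x2 ∨ ¬(F ∧ F))
  [1] ¬¬¬x2 ∧ ¬¬(F ∧ F)
  [2] ¬x2 ∧ ¬¬(F ∧ F)
  [3] ¬x2 ∧ (F ∧ F)

Answer: after 3 steps: ¬x2 ∧ (F ∧ F)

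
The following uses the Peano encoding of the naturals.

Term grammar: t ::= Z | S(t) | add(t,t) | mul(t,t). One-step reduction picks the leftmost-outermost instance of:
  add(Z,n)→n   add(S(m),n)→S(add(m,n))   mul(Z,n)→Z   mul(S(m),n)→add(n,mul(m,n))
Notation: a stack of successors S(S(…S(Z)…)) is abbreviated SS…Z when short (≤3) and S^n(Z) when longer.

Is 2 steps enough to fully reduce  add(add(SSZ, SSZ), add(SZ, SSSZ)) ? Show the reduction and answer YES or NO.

  start: add(add(SSZ, SSZ), add(SZ, SSSZ))
  →1  add(S(add(SZ, SSZ)), add(SZ, SSSZ))
  →2  S(add(add(SZ, SSZ), add(SZ, SSSZ)))

Answer: NO — after 2 steps the term is S(add(add(SZ, SSZ), add(SZ, SSSZ))), not yet normal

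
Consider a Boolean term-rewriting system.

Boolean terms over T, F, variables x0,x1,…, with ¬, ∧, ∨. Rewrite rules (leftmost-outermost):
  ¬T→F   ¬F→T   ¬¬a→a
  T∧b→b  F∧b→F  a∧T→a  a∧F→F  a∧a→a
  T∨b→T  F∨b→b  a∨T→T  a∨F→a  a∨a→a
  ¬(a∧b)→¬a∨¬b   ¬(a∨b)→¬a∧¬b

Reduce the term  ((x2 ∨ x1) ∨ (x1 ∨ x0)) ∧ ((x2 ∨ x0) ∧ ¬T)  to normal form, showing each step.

Answer: normal form = F  (in 3 steps)

Reduction:
  start: ((x2 ∨ x1) ∨ (x1 ∨ x0)) ∧ ((x2 ∨ x0) ∧ ¬T)
  step 1: ((x2 ∨ x1) ∨ (x1 ∨ x0)) ∧ ((x2 ∨ x0) ∧ F)
  step 2: ((x2 ∨ x1) ∨ (x1 ∨ x0)) ∧ F
  step 3: F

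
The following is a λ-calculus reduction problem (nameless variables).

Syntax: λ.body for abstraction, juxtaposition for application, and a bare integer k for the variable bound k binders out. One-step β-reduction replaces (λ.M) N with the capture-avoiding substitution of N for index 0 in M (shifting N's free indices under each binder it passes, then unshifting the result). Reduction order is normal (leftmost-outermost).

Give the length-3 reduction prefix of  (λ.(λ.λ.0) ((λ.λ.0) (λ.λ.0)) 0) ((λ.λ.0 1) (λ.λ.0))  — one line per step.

Answer: after 3 steps: (λ.λ.0 1) (λ.λ.0)

Reduction:
  start: (λ.(λ.λ.0) ((λ.λ.0) (λ.λ.0)) 0) ((λ.λ.0 1) (λ.λ.0))
  step 1: (λ.λ.0) ((λ.λ.0) (λ.λ.0)) ((λ.λ.0 1) (λ.λ.0))
  step 2: (λ.0) ((λ.λ.0 1) (λ.λ.0))
  step 3: (λ.λ.0 1) (λ.λ.0)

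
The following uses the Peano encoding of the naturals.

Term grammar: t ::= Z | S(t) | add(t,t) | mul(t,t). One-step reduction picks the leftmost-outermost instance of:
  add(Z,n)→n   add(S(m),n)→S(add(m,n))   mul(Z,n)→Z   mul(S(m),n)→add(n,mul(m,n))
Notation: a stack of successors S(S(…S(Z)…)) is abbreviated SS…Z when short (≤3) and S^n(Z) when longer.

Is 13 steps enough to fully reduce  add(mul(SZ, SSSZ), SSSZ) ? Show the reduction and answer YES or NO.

  start: add(mul(SZ, SSSZ), SSSZ)
  →1  add(add(SSSZ, mul(Z, SSSZ)), SSSZ)
  →2  add(S(add(SSZ, mul(Z, SSSZ))), SSSZ)
  →3  S(add(add(SSZ, mul(Z, SSSZ)), SSSZ))
  →4  S(add(S(add(SZ, mul(Z, SSSZ))), SSSZ))
  →5  S(S(add(add(SZ, mul(Z, SSSZ)), SSSZ)))
  →6  S(S(add(S(add(Z, mul(Z, SSSZ))), SSSZ)))
  →7  S(S(S(add(add(Z, mul(Z, SSSZ)), SSSZ))))
  →8  S(S(S(add(mul(Z, SSSZ), SSSZ))))
  →9  S(S(S(add(Z, SSSZ))))
  →10  S^6(Z)

Answer: YES — reaches normal form S^6(Z) in 10 ≤ 13 steps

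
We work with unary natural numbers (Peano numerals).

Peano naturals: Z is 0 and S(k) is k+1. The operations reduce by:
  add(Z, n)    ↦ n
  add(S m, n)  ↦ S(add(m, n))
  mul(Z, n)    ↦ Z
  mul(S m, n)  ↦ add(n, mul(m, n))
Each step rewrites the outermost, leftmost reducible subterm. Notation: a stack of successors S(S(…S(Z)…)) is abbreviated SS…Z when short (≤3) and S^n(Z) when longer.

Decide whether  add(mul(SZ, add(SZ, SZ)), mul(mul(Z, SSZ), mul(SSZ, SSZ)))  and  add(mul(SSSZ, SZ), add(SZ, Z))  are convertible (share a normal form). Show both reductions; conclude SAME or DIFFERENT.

Term A:
  start: add(mul(SZ, add(SZ, SZ)), mul(mul(Z, SSZ), mul(SSZ, SSZ)))
  →1  add(add(add(SZ, SZ), mul(Z, add(SZ, SZ))), mul(mul(Z, SSZ), mul(SSZ, SSZ)))
  →2  add(add(S(add(Z, SZ)), mul(Z, add(SZ, SZ))), mul(mul(Z, SSZ), mul(SSZ, SSZ)))
  →3  add(S(add(add(Z, SZ), mul(Z, add(SZ, SZ)))), mul(mul(Z, SSZ), mul(SSZ, SSZ)))
  →4  S(add(add(add(Z, SZ), mul(Z, add(SZ, SZ))), mul(mul(Z, SSZ), mul(SSZ, SSZ))))
  →5  S(add(add(SZ, mul(Z, add(SZ, SZ))), mul(mul(Z, SSZ), mul(SSZ, SSZ))))
  →6  S(add(S(add(Z, mul(Z, add(SZ, SZ)))), mul(mul(Z, SSZ), mul(SSZ, SSZ))))
  →7  S(S(add(add(Z, mul(Z, add(SZ, SZ))), mul(mul(Z, SSZ), mul(SSZ, SSZ)))))
  →8  S(S(add(mul(Z, add(SZ, SZ)), mul(mul(Z, SSZ), mul(SSZ, SSZ)))))
  →9  S(S(add(Z, mul(mul(Z, SSZ), mul(SSZ, SSZ)))))
  →10  S(S(mul(mul(Z, SSZ), mul(SSZ, SSZ))))
  →11  S(S(mul(Z, mul(SSZ, SSZ))))
  →12  SSZ

Term B:
  start: add(mul(SSSZ, SZ), add(SZ, Z))
  →1  add(add(SZ, mul(SSZ, SZ)), add(SZ, Z))
  →2  add(S(add(Z, mul(SSZ, SZ))), add(SZ, Z))
  →3  S(add(add(Z, mul(SSZ, SZ)), add(SZ, Z)))
  →4  S(add(mul(SSZ, SZ), add(SZ, Z)))
  →5  S(add(add(SZ, mul(SZ, SZ)), add(SZ, Z)))
  →6  S(add(S(add(Z, mul(SZ, SZ))), add(SZ, Z)))
  →7  S(S(add(add(Z, mul(SZ, SZ)), add(SZ, Z))))
  →8  S(S(add(mul(SZ, SZ), add(SZ, Z))))
  →9  S(S(add(add(SZ, mul(Z, SZ)), add(SZ, Z))))
  →10  S(S(add(S(add(Z, mul(Z, SZ))), add(SZ, Z))))
  →11  S(S(S(add(add(Z, mul(Z, SZ)), add(SZ, Z)))))
  →12  S(S(S(add(mul(Z, SZ), add(SZ, Z)))))
  →13  S(S(S(add(Z, add(SZ, Z)))))
  →14  S(S(S(add(SZ, Z))))
  →15  S(S(S(S(add(Z, Z)))))
  →16  S^4(Z)

Answer: DIFFERENT — A ⇓ SSZ, B ⇓ S^4(Z)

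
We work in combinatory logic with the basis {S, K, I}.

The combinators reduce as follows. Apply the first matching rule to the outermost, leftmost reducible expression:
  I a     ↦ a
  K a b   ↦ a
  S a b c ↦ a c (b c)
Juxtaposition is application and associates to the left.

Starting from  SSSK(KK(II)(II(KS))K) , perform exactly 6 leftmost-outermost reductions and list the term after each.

  start: SSSK(KK(II)(II(KS))K)
  →1  SK(SK)(KK(II)(II(KS))K)
  →2  K(KK(II)(II(KS))K)(SK(KK(II)(II(KS))K))
  →3  KK(II)(II(KS))K
  →4  K(II(KS))K
  →5  II(KS)
  →6  I(KS)

Answer: after 6 steps: I(KS)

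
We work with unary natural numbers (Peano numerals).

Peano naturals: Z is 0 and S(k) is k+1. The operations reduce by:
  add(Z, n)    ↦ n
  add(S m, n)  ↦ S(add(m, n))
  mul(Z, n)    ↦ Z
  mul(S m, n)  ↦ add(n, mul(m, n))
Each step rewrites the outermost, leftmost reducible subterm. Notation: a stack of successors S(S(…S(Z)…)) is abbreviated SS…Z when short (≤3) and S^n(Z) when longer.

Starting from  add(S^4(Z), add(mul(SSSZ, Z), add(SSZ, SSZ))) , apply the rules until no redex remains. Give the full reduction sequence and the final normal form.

Answer: normal form = S^8(Z)  (in 16 steps)

Derivation:
  start: add(S^4(Z), add(mul(SSSZ, Z), add(SSZ, SSZ)))
  step 1: S(add(SSSZ, add(mul(SSSZ, Z), add(SSZ, SSZ))))
  step 2: S(S(add(SSZ, add(mul(SSSZ, Z), add(SSZ, SSZ)))))
  step 3: S(S(S(add(SZ, add(mul(SSSZ, Z), add(SSZ, SSZ))))))
  step 4: S(S(S(S(add(Z, add(mul(SSSZ, Z), add(SSZ, SSZ)))))))
  step 5: S(S(S(S(add(mul(SSSZ, Z), add(SSZ, SSZ))))))
  step 6: S(S(S(S(add(add(Z, mul(SSZ, Z)), add(SSZ, SSZ))))))
  step 7: S(S(S(S(add(mul(SSZ, Z), add(SSZ, SSZ))))))
  step 8: S(S(S(S(add(add(Z, mul(SZ, Z)), add(SSZ, SSZ))))))
  step 9: S(S(S(S(add(mul(SZ, Z), add(SSZ, SSZ))))))
  step 10: S(S(S(S(add(add(Z, mul(Z, Z)), add(SSZ, SSZ))))))
  step 11: S(S(S(S(add(mul(Z, Z), add(SSZ, SSZ))))))
  step 12: S(S(S(S(add(Z, add(SSZ, SSZ))))))
  step 13: S(S(S(S(add(SSZ, SSZ)))))
  step 14: S(S(S(S(S(add(SZ, SSZ))))))
  step 15: S(S(S(S(S(S(add(Z, SSZ)))))))
  step 16: S^8(Z)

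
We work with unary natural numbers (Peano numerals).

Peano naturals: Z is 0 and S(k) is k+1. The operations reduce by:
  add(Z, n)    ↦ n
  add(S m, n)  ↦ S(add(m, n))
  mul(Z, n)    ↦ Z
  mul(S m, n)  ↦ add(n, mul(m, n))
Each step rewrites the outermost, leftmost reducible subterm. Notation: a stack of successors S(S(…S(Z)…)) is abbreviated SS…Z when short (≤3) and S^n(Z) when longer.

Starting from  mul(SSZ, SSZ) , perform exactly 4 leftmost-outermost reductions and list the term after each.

  start: mul(SSZ, SSZ)
  [1] add(SSZ, mul(SZ, SSZ))
  [2] S(add(SZ, mul(SZ, SSZ)))
  [3] S(S(add(Z, mul(SZ, SSZ))))
  [4] S(S(mul(SZ, SSZ)))

Answer: after 4 steps: S(S(mul(SZ, SSZ)))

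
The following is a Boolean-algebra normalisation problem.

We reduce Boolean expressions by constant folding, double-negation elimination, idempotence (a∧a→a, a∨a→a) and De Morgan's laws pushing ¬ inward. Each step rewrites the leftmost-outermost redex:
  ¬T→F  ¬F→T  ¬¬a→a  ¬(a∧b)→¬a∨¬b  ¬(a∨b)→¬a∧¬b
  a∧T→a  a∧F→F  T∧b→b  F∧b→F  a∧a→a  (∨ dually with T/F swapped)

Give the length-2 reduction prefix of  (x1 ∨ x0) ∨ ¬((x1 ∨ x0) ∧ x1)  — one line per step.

  start: (x1 ∨ x0) ∨ ¬((x1 ∨ x0) ∧ x1)
  step 1: (x1 ∨ x0) ∨ (¬(x1 ∨ x0) ∨ ¬x1)
  step 2: (x1 ∨ x0) ∨ ((¬x1 ∧ ¬x0) ∨ ¬x1)

Answer: after 2 steps: (x1 ∨ x0) ∨ ((¬x1 ∧ ¬x0) ∨ ¬x1)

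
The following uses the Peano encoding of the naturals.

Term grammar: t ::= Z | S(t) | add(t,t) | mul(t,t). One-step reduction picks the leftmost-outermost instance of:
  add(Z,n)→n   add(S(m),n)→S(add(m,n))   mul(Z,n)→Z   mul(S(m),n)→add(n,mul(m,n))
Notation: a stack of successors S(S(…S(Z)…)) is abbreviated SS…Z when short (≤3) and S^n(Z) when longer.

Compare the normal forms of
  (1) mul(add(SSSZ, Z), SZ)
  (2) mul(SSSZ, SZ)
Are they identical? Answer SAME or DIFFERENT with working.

Answer: SAME — A ⇓ SSSZ, B ⇓ SSSZ

Derivation:
Term A:
  start: mul(add(SSSZ, Z), SZ)
  [1] mul(S(add(SSZ, Z)), SZ)
  [2] add(SZ, mul(add(SSZ, Z), SZ))
  [3] S(add(Z, mul(add(SSZ, Z), SZ)))
  [4] S(mul(add(SSZ, Z), SZ))
  [5] S(mul(S(add(SZ, Z)), SZ))
  [6] S(add(SZ, mul(add(SZ, Z), SZ)))
  [7] S(S(add(Z, mul(add(SZ, Z), SZ))))
  [8] S(S(mul(add(SZ, Z), SZ)))
  [9] S(S(mul(S(add(Z, Z)), SZ)))
  [10] S(S(add(SZ, mul(add(Z, Z), SZ))))
  [11] S(S(S(add(Z, mul(add(Z, Z), SZ)))))
  [12] S(S(S(mul(add(Z, Z), SZ))))
  [13] S(S(S(mul(Z, SZ))))
  [14] SSSZ

Term B:
  start: mul(SSSZ, SZ)
  [1] add(SZ, mul(SSZ, SZ))
  [2] S(add(Z, mul(SSZ, SZ)))
  [3] S(mul(SSZ, SZ))
  [4] S(add(SZ, mul(SZ, SZ)))
  [5] S(S(add(Z, mul(SZ, SZ))))
  [6] S(S(mul(SZ, SZ)))
  [7] S(S(add(SZ, mul(Z, SZ))))
  [8] S(S(S(add(Z, mul(Z, SZ)))))
  [9] S(S(S(mul(Z, SZ))))
  [10] SSSZ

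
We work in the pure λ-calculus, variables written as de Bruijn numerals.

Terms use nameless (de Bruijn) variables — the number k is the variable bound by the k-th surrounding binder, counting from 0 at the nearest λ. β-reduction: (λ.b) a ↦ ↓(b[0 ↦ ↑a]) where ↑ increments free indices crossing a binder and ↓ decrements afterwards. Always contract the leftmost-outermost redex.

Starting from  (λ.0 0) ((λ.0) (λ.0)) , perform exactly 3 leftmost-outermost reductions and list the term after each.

  start: (λ.0 0) ((λ.0) (λ.0))
  [1] (λ.0) (λ.0) ((λ.0) (λ.0))
  [2] (λ.0) ((λ.0) (λ.0))
  [3] (λ.0) (λ.0)

Answer: after 3 steps: (λ.0) (λ.0)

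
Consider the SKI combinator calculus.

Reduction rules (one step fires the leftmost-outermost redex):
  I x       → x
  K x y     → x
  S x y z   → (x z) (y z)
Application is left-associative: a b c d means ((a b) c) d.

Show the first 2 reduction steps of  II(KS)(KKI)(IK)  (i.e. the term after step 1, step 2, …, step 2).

  start: II(KS)(KKI)(IK)
  step 1: I(KS)(KKI)(IK)
  step 2: KS(KKI)(IK)

Answer: after 2 steps: KS(KKI)(IK)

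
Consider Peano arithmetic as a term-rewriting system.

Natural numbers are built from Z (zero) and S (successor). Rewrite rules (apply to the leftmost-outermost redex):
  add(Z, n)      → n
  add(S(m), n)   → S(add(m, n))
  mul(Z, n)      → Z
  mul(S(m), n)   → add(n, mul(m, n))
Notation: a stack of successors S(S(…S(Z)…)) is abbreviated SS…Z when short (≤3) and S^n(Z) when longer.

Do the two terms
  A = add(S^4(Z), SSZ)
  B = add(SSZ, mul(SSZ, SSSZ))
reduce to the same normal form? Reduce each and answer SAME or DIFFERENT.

Answer: DIFFERENT — A ⇓ S^6(Z), B ⇓ S^8(Z)

Reduction:
Term A:
  start: add(S^4(Z), SSZ)
  →1  S(add(SSSZ, SSZ))
  →2  S(S(add(SSZ, SSZ)))
  →3  S(S(S(add(SZ, SSZ))))
  →4  S(S(S(S(add(Z, SSZ)))))
  →5  S^6(Z)

Term B:
  start: add(SSZ, mul(SSZ, SSSZ))
  →1  S(add(SZ, mul(SSZ, SSSZ)))
  →2  S(S(add(Z, mul(SSZ, SSSZ))))
  →3  S(S(mul(SSZ, SSSZ)))
  →4  S(S(add(SSSZ, mul(SZ, SSSZ))))
  →5  S(S(S(add(SSZ, mul(SZ, SSSZ)))))
  →6  S(S(S(S(add(SZ, mul(SZ, SSSZ))))))
  →7  S(S(S(S(S(add(Z, mul(SZ, SSSZ)))))))
  →8  S(S(S(S(S(mul(SZ, SSSZ))))))
  →9  S(S(S(S(S(add(SSSZ, mul(Z, SSSZ)))))))
  →10  S(S(S(S(S(S(add(SSZ, mul(Z, SSSZ))))))))
  →11  S(S(S(S(S(S(S(add(SZ, mul(Z, SSSZ)))))))))
  →12  S(S(S(S(S(S(S(S(add(Z, mul(Z, SSSZ))))))))))
  →13  S(S(S(S(S(S(S(S(mul(Z, SSSZ)))))))))
  →14  S^8(Z)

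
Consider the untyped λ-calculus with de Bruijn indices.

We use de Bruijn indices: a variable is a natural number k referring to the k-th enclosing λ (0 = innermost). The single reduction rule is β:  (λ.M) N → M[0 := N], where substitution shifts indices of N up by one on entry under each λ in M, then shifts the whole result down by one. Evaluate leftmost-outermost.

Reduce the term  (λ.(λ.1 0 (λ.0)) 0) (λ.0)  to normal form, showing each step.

  start: (λ.(λ.1 0 (λ.0)) 0) (λ.0)
  [1] (λ.(λ.0) 0 (λ.0)) (λ.0)
  [2] (λ.0) (λ.0) (λ.0)
  [3] (λ.0) (λ.0)
  [4] λ.0

Answer: normal form = λ.0  (in 4 steps)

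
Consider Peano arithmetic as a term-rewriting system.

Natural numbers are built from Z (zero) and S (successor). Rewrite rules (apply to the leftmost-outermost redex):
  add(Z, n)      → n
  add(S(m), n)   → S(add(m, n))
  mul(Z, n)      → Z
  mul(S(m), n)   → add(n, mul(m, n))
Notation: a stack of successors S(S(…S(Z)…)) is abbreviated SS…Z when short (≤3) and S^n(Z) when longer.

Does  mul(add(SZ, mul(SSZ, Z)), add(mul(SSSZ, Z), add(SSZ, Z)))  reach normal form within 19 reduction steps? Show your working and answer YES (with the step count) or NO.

  start: mul(add(SZ, mul(SSZ, Z)), add(mul(SSSZ, Z), add(SSZ, Z)))
  [1] mul(S(add(Z, mul(SSZ, Z))), add(mul(SSSZ, Z), add(SSZ, Z)))
  [2] add(add(mul(SSSZ, Z), add(SSZ, Z)), mul(add(Z, mul(SSZ, Z)), add(mul(SSSZ, Z), add(SSZ, Z))))
  [3] add(add(add(Z, mul(SSZ, Z)), add(SSZ, Z)), mul(add(Z, mul(SSZ, Z)), add(mul(SSSZ, Z), add(SSZ, Z))))
  [4] add(add(mul(SSZ, Z), add(SSZ, Z)), mul(add(Z, mul(SSZ, Z)), add(mul(SSSZ, Z), add(SSZ, Z))))
  [5] add(add(add(Z, mul(SZ, Z)), add(SSZ, Z)), mul(add(Z, mul(SSZ, Z)), add(mul(SSSZ, Z), add(SSZ, Z))))
  [6] add(add(mul(SZ, Z), add(SSZ, Z)), mul(add(Z, mul(SSZ, Z)), add(mul(SSSZ, Z), add(SSZ, Z))))
  [7] add(add(add(Z, mul(Z, Z)), add(SSZ, Z)), mul(add(Z, mul(SSZ, Z)), add(mul(SSSZ, Z), add(SSZ, Z))))
  [8] add(add(mul(Z, Z), add(SSZ, Z)), mul(add(Z, mul(SSZ, Z)), add(mul(SSSZ, Z), add(SSZ, Z))))
  [9] add(add(Z, add(SSZ, Z)), mul(add(Z, mul(SSZ, Z)), add(mul(SSSZ, Z), add(SSZ, Z))))
  [10] add(add(SSZ, Z), mul(add(Z, mul(SSZ, Z)), add(mul(SSSZ, Z), add(SSZ, Z))))
  [11] add(S(add(SZ, Z)), mul(add(Z, mul(SSZ, Z)), add(mul(SSSZ, Z), add(SSZ, Z))))
  [12] S(add(add(SZ, Z), mul(add(Z, mul(SSZ, Z)), add(mul(SSSZ, Z), add(SSZ, Z)))))
  [13] S(add(S(add(Z, Z)), mul(add(Z, mul(SSZ, Z)), add(mul(SSSZ, Z), add(SSZ, Z)))))
  [14] S(S(add(add(Z, Z), mul(add(Z, mul(SSZ, Z)), add(mul(SSSZ, Z), add(SSZ, Z))))))
  [15] S(S(add(Z, mul(add(Z, mul(SSZ, Z)), add(mul(SSSZ, Z), add(SSZ, Z))))))
  [16] S(S(mul(add(Z, mul(SSZ, Z)), add(mul(SSSZ, Z), add(SSZ, Z)))))
  [17] S(S(mul(mul(SSZ, Z), add(mul(SSSZ, Z), add(SSZ, Z)))))
  [18] S(S(mul(add(Z, mul(SZ, Z)), add(mul(SSSZ, Z), add(SSZ, Z)))))
  [19] S(S(mul(mul(SZ, Z), add(mul(SSSZ, Z), add(SSZ, Z)))))

Answer: NO — after 19 steps the term is S(S(mul(mul(SZ, Z), add(mul(SSSZ, Z), add(SSZ, Z))))), not yet normal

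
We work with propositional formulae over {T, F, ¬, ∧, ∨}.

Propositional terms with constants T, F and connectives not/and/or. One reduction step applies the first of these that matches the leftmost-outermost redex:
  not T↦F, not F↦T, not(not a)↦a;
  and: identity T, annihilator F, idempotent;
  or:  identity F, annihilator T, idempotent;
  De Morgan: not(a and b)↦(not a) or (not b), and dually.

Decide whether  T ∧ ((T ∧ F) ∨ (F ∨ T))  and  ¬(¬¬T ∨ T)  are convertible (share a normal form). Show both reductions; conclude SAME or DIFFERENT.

Answer: DIFFERENT — A ⇓ T, B ⇓ F

Working:
Term A:
  start: T ∧ ((T ∧ F) ∨ (F ∨ T))
  →1  (T ∧ F) ∨ (F ∨ T)
  →2  F ∨ (F ∨ T)
  →3  F ∨ T
  →4  T

Term B:
  start: ¬(¬¬T ∨ T)
  →1  ¬¬¬T ∧ ¬T
  →2  ¬T ∧ ¬T
  →3  ¬T
  →4  F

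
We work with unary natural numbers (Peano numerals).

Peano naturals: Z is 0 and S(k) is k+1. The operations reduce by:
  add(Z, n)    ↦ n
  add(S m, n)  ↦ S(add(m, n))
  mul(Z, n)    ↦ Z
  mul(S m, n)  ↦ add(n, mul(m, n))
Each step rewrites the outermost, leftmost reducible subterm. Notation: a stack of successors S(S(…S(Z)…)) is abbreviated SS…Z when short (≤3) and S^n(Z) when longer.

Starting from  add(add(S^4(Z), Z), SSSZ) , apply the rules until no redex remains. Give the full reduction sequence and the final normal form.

  start: add(add(S^4(Z), Z), SSSZ)
  step 1: add(S(add(SSSZ, Z)), SSSZ)
  step 2: S(add(add(SSSZ, Z), SSSZ))
  step 3: S(add(S(add(SSZ, Z)), SSSZ))
  step 4: S(S(add(add(SSZ, Z), SSSZ)))
  step 5: S(S(add(S(add(SZ, Z)), SSSZ)))
  step 6: S(S(S(add(add(SZ, Z), SSSZ))))
  step 7: S(S(S(add(S(add(Z, Z)), SSSZ))))
  step 8: S(S(S(S(add(add(Z, Z), SSSZ)))))
  step 9: S(S(S(S(add(Z, SSSZ)))))
  step 10: S^7(Z)

Answer: normal form = S^7(Z)  (in 10 steps)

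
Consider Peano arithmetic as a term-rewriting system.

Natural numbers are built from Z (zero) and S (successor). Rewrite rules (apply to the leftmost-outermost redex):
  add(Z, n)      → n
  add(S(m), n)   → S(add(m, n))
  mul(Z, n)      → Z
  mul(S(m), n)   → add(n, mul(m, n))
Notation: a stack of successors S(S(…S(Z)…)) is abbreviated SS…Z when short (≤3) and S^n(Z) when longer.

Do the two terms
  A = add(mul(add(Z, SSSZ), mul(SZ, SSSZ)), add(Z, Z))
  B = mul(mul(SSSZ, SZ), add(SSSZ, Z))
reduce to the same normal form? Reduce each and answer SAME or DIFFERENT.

Answer: SAME — A ⇓ S^9(Z), B ⇓ S^9(Z)

Working:
Term A:
  start: add(mul(add(Z, SSSZ), mul(SZ, SSSZ)), add(Z, Z))
  step 1: add(mul(SSSZ, mul(SZ, SSSZ)), add(Z, Z))
  step 2: add(add(mul(SZ, SSSZ), mul(SSZ, mul(SZ, SSSZ))), add(Z, Z))
  step 3: add(add(add(SSSZ, mul(Z, SSSZ)), mul(SSZ, mul(SZ, SSSZ))), add(Z, Z))
  step 4: add(add(S(add(SSZ, mul(Z, SSSZ))), mul(SSZ, mul(SZ, SSSZ))), add(Z, Z))
  step 5: add(S(add(add(SSZ, mul(Z, SSSZ)), mul(SSZ, mul(SZ, SSSZ)))), add(Z, Z))
  step 6: S(add(add(add(SSZ, mul(Z, SSSZ)), mul(SSZ, mul(SZ, SSSZ))), add(Z, Z)))
  step 7: S(add(add(S(add(SZ, mul(Z, SSSZ))), mul(SSZ, mul(SZ, SSSZ))), add(Z, Z)))
  step 8: S(add(S(add(add(SZ, mul(Z, SSSZ)), mul(SSZ, mul(SZ, SSSZ)))), add(Z, Z)))
  step 9: S(S(add(add(add(SZ, mul(Z, SSSZ)), mul(SSZ, mul(SZ, SSSZ))), add(Z, Z))))
  step 10: S(S(add(add(S(add(Z, mul(Z, SSSZ))), mul(SSZ, mul(SZ, SSSZ))), add(Z, Z))))
  step 11: S(S(add(S(add(add(Z, mul(Z, SSSZ)), mul(SSZ, mul(SZ, SSSZ)))), add(Z, Z))))
  step 12: S(S(S(add(add(add(Z, mul(Z, SSSZ)), mul(SSZ, mul(SZ, SSSZ))), add(Z, Z)))))
  step 13: S(S(S(add(add(mul(Z, SSSZ), mul(SSZ, mul(SZ, SSSZ))), add(Z, Z)))))
  step 14: S(S(S(add(add(Z, mul(SSZ, mul(SZ, SSSZ))), add(Z, Z)))))
  step 15: S(S(S(add(mul(SSZ, mul(SZ, SSSZ)), add(Z, Z)))))
  step 16: S(S(S(add(add(mul(SZ, SSSZ), mul(SZ, mul(SZ, SSSZ))), add(Z, Z)))))
  step 17: S(S(S(add(add(add(SSSZ, mul(Z, SSSZ)), mul(SZ, mul(SZ, SSSZ))), add(Z, Z)))))
  step 18: S(S(S(add(add(S(add(SSZ, mul(Z, SSSZ))), mul(SZ, mul(SZ, SSSZ))), add(Z, Z)))))
  step 19: S(S(S(add(S(add(add(SSZ, mul(Z, SSSZ)), mul(SZ, mul(SZ, SSSZ)))), add(Z, Z)))))
  step 20: S(S(S(S(add(add(add(SSZ, mul(Z, SSSZ)), mul(SZ, mul(SZ, SSSZ))), add(Z, Z))))))
  step 21: S(S(S(S(add(add(S(add(SZ, mul(Z, SSSZ))), mul(SZ, mul(SZ, SSSZ))), add(Z, Z))))))
  step 22: S(S(S(S(add(S(add(add(SZ, mul(Z, SSSZ)), mul(SZ, mul(SZ, SSSZ)))), add(Z, Z))))))
  step 23: S(S(S(S(S(add(add(add(SZ, mul(Z, SSSZ)), mul(SZ, mul(SZ, SSSZ))), add(Z, Z)))))))
  step 24: S(S(S(S(S(add(add(S(add(Z, mul(Z, SSSZ))), mul(SZ, mul(SZ, SSSZ))), add(Z, Z)))))))
  step 25: S(S(S(S(S(add(S(add(add(Z, mul(Z, SSSZ)), mul(SZ, mul(SZ, SSSZ)))), add(Z, Z)))))))
  step 26: S(S(S(S(S(S(add(add(add(Z, mul(Z, SSSZ)), mul(SZ, mul(SZ, SSSZ))), add(Z, Z))))))))
  step 27: S(S(S(S(S(S(add(add(mul(Z, SSSZ), mul(SZ, mul(SZ, SSSZ))), add(Z, Z))))))))
  step 28: S(S(S(S(S(S(add(add(Z, mul(SZ, mul(SZ, SSSZ))), add(Z, Z))))))))
  step 29: S(S(S(S(S(S(add(mul(SZ, mul(SZ, SSSZ)), add(Z, Z))))))))
  step 30: S(S(S(S(S(S(add(add(mul(SZ, SSSZ), mul(Z, mul(SZ, SSSZ))), add(Z, Z))))))))
  step 31: S(S(S(S(S(S(add(add(add(SSSZ, mul(Z, SSSZ)), mul(Z, mul(SZ, SSSZ))), add(Z, Z))))))))
  step 32: S(S(S(S(S(S(add(add(S(add(SSZ, mul(Z, SSSZ))), mul(Z, mul(SZ, SSSZ))), add(Z, Z))))))))
  step 33: S(S(S(S(S(S(add(S(add(add(SSZ, mul(Z, SSSZ)), mul(Z, mul(SZ, SSSZ)))), add(Z, Z))))))))
  step 34: S(S(S(S(S(S(S(add(add(add(SSZ, mul(Z, SSSZ)), mul(Z, mul(SZ, SSSZ))), add(Z, Z)))))))))
  step 35: S(S(S(S(S(S(S(add(add(S(add(SZ, mul(Z, SSSZ))), mul(Z, mul(SZ, SSSZ))), add(Z, Z)))))))))
  step 36: S(S(S(S(S(S(S(add(S(add(add(SZ, mul(Z, SSSZ)), mul(Z, mul(SZ, SSSZ)))), add(Z, Z)))))))))
  step 37: S(S(S(S(S(S(S(S(add(add(add(SZ, mul(Z, SSSZ)), mul(Z, mul(SZ, SSSZ))), add(Z, Z))))))))))
  step 38: S(S(S(S(S(S(S(S(add(add(S(add(Z, mul(Z, SSSZ))), mul(Z, mul(SZ, SSSZ))), add(Z, Z))))))))))
  step 39: S(S(S(S(S(S(S(S(add(S(add(add(Z, mul(Z, SSSZ)), mul(Z, mul(SZ, SSSZ)))), add(Z, Z))))))))))
  step 40: S(S(S(S(S(S(S(S(S(add(add(add(Z, mul(Z, SSSZ)), mul(Z, mul(SZ, SSSZ))), add(Z, Z)))))))))))
  step 41: S(S(S(S(S(S(S(S(S(add(add(mul(Z, SSSZ), mul(Z, mul(SZ, SSSZ))), add(Z, Z)))))))))))
  step 42: S(S(S(S(S(S(S(S(S(add(add(Z, mul(Z, mul(SZ, SSSZ))), add(Z, Z)))))))))))
  step 43: S(S(S(S(S(S(S(S(S(add(mul(Z, mul(SZ, SSSZ)), add(Z, Z)))))))))))
  step 44: S(S(S(S(S(S(S(S(S(add(Z, add(Z, Z)))))))))))
  step 45: S(S(S(S(S(S(S(S(S(add(Z, Z))))))))))
  step 46: S^9(Z)

Term B:
  start: mul(mul(SSSZ, SZ), add(SSSZ, Z))
  step 1: mul(add(SZ, mul(SSZ, SZ)), add(SSSZ, Z))
  step 2: mul(S(add(Z, mul(SSZ, SZ))), add(SSSZ, Z))
  step 3: add(add(SSSZ, Z), mul(add(Z, mul(SSZ, SZ)), add(SSSZ, Z)))
  step 4: add(S(add(SSZ, Z)), mul(add(Z, mul(SSZ, SZ)), add(SSSZ, Z)))
  step 5: S(add(add(SSZ, Z), mul(add(Z, mul(SSZ, SZ)), add(SSSZ, Z))))
  step 6: S(add(S(add(SZ, Z)), mul(add(Z, mul(SSZ, SZ)), add(SSSZ, Z))))
  step 7: S(S(add(add(SZ, Z), mul(add(Z, mul(SSZ, SZ)), add(SSSZ, Z)))))
  step 8: S(S(add(S(add(Z, Z)), mul(add(Z, mul(SSZ, SZ)), add(SSSZ, Z)))))
  step 9: S(S(S(add(add(Z, Z), mul(add(Z, mul(SSZ, SZ)), add(SSSZ, Z))))))
  step 10: S(S(S(add(Z, mul(add(Z, mul(SSZ, SZ)), add(SSSZ, Z))))))
  step 11: S(S(S(mul(add(Z, mul(SSZ, SZ)), add(SSSZ, Z)))))
  step 12: S(S(S(mul(mul(SSZ, SZ), add(SSSZ, Z)))))
  step 13: S(S(S(mul(add(SZ, mul(SZ, SZ)), add(SSSZ, Z)))))
  step 14: S(S(S(mul(S(add(Z, mul(SZ, SZ))), add(SSSZ, Z)))))
  step 15: S(S(S(add(add(SSSZ, Z), mul(add(Z, mul(SZ, SZ)), add(SSSZ, Z))))))
  step 16: S(S(S(add(S(add(SSZ, Z)), mul(add(Z, mul(SZ, SZ)), add(SSSZ, Z))))))
  step 17: S(S(S(S(add(add(SSZ, Z), mul(add(Z, mul(SZ, SZ)), add(SSSZ, Z)))))))
  step 18: S(S(S(S(add(S(add(SZ, Z)), mul(add(Z, mul(SZ, SZ)), add(SSSZ, Z)))))))
  step 19: S(S(S(S(S(add(add(SZ, Z), mul(add(Z, mul(SZ, SZ)), add(SSSZ, Z))))))))
  step 20: S(S(S(S(S(add(S(add(Z, Z)), mul(add(Z, mul(SZ, SZ)), add(SSSZ, Z))))))))
  step 21: S(S(S(S(S(S(add(add(Z, Z), mul(add(Z, mul(SZ, SZ)), add(SSSZ, Z)))))))))
  step 22: S(S(S(S(S(S(add(Z, mul(add(Z, mul(SZ, SZ)), add(SSSZ, Z)))))))))
  step 23: S(S(S(S(S(S(mul(add(Z, mul(SZ, SZ)), add(SSSZ, Z))))))))
  step 24: S(S(S(S(S(S(mul(mul(SZ, SZ), add(SSSZ, Z))))))))
  step 25: S(S(S(S(S(S(mul(add(SZ, mul(Z, SZ)), add(SSSZ, Z))))))))
  step 26: S(S(S(S(S(S(mul(S(add(Z, mul(Z, SZ))), add(SSSZ, Z))))))))
  step 27: S(S(S(S(S(S(add(add(SSSZ, Z), mul(add(Z, mul(Z, SZ)), add(SSSZ, Z)))))))))
  step 28: S(S(S(S(S(S(add(S(add(SSZ, Z)), mul(add(Z, mul(Z, SZ)), add(SSSZ, Z)))))))))
  step 29: S(S(S(S(S(S(S(add(add(SSZ, Z), mul(add(Z, mul(Z, SZ)), add(SSSZ, Z))))))))))
  step 30: S(S(S(S(S(S(S(add(S(add(SZ, Z)), mul(add(Z, mul(Z, SZ)), add(SSSZ, Z))))))))))
  step 31: S(S(S(S(S(S(S(S(add(add(SZ, Z), mul(add(Z, mul(Z, SZ)), add(SSSZ, Z)))))))))))
  step 32: S(S(S(S(S(S(S(S(add(S(add(Z, Z)), mul(add(Z, mul(Z, SZ)), add(SSSZ, Z)))))))))))
  step 33: S(S(S(S(S(S(S(S(S(add(add(Z, Z), mul(add(Z, mul(Z, SZ)), add(SSSZ, Z))))))))))))
  step 34: S(S(S(S(S(S(S(S(S(add(Z, mul(add(Z, mul(Z, SZ)), add(SSSZ, Z))))))))))))
  step 35: S(S(S(S(S(S(S(S(S(mul(add(Z, mul(Z, SZ)), add(SSSZ, Z)))))))))))
  step 36: S(S(S(S(S(S(S(S(S(mul(mul(Z, SZ), add(SSSZ, Z)))))))))))
  step 37: S(S(S(S(S(S(S(S(S(mul(Z, add(SSSZ, Z)))))))))))
  step 38: S^9(Z)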